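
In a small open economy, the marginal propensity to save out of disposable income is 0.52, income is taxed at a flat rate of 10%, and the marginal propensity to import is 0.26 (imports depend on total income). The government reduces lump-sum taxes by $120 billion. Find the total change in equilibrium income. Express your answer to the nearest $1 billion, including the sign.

+$70 billion

MPC = 1 − MPS = 1 − 0.52 = 0.48.
A lump-sum tax change of −$120 billion shifts disposable income by +$120 billion; first-round consumption changes by −c × ΔT = −0.48 × (−$120 billion) = +$57.6 billion.
Expenditure multiplier = 1/(1 − c(1−t) + m) = 1/(1 − 0.48×0.9 + 0.26) = 1/0.828 ≈ 1.208.
The tax multiplier is −c × k ≈ −0.58, so ΔY = k × (−c·ΔT) = (+$57.6 billion) / 0.828 ≈ +$70 billion.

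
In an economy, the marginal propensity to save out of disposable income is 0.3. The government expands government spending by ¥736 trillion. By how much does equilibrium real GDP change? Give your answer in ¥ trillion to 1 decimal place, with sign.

MPC = 1 − MPS = 1 − 0.3 = 0.7.
Spending multiplier = 1/(1 − MPC) = 1/(1 − 0.7) = 1/0.3 ≈ 3.333.
ΔY = k × ΔG = (+¥736 trillion) / 0.3 ≈ +¥2,453.3 trillion.

+¥2,453.3 trillion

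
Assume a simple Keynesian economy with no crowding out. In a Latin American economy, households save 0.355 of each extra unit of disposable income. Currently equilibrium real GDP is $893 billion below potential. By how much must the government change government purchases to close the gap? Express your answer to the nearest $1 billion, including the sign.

+$317 billion

MPC = 1 − MPS = 1 − 0.355 = 0.645.
Spending multiplier = 1/(1 − MPC) = 1/(1 − 0.645) = 1/0.355 ≈ 2.817.
Need ΔY = +$893 billion, so ΔG = ΔY/k = (+$893 billion) × 0.355 ≈ +$317 billion.
The government should increase government purchases by $317 billion.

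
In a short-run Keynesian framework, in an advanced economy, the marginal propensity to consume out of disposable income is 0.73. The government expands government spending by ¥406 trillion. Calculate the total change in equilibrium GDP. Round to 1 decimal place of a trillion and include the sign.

+¥1,503.7 trillion

Government-spending multiplier = 1/(1 − MPC) = 1/(1 − 0.73) = 1/0.27 ≈ 3.704.
ΔY = k × ΔG = (+¥406 trillion) / 0.27 ≈ +¥1,503.7 trillion.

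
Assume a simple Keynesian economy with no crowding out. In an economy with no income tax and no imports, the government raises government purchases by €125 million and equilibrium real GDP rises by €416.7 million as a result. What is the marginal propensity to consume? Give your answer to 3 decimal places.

Implied spending multiplier k = ΔY/ΔG = 416.7/125 = 3.3336.
Since k = 1/(1 − MPC), MPC = 1 − 1/k = 1 − ΔG/ΔY = 1 − 125/416.7 ≈ 0.700.

0.700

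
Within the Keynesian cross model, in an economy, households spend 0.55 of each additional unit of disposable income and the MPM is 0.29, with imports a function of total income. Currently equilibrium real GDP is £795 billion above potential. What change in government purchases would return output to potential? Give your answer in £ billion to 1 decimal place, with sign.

−£588.3 billion

Spending multiplier = 1/(1 − c + m) = 1/(1 − 0.55 + 0.29) = 1/0.74 ≈ 1.351.
Need ΔY = −£795 billion, so ΔG = ΔY/k = (−£795 billion) × 0.74 = −£588.3 billion.
The government should cut government purchases by £588.3 billion.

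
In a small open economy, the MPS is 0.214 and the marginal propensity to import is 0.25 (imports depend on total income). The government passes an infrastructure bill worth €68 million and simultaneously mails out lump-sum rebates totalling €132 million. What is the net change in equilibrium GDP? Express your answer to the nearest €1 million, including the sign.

MPC = 1 − MPS = 1 − 0.214 = 0.786.
Expenditure multiplier = 1/(1 − c + m) = 1/(1 − 0.786 + 0.25) = 1/0.464 ≈ 2.155.
ΔG contributes k·ΔG = (+€68 million) / 0.464 ≈ +€146.6 million.
ΔT of −€132 million changes first-round spending by −c·ΔT = +€103.752 million, contributing k·(−c·ΔT) = (+€103.752 million) / 0.464 ≈ +€223.6 million.
Net ΔY = k(ΔG − c·ΔT) = (+€171.752 million) / 0.464 ≈ +€370 million.

+€370 million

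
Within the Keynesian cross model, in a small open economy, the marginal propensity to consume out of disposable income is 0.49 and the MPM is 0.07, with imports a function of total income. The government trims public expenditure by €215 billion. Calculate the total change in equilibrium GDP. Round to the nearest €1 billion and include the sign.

−€371 billion

Government-spending multiplier = 1/(1 − c + m) = 1/(1 − 0.49 + 0.07) = 1/0.58 ≈ 1.724.
ΔY = k × ΔG = (−€215 billion) / 0.58 ≈ −€371 billion.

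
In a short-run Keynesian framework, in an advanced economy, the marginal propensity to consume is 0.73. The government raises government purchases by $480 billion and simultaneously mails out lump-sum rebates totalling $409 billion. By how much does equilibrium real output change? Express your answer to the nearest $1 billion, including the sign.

Expenditure multiplier = 1/(1 − MPC) = 1/(1 − 0.73) = 1/0.27 ≈ 3.704.
ΔG contributes k·ΔG = (+$480 billion) / 0.27 ≈ +$1,777.8 billion.
ΔT of −$409 billion changes first-round spending by −c·ΔT = +$298.57 billion, contributing k·(−c·ΔT) = (+$298.57 billion) / 0.27 ≈ +$1,105.8 billion.
Net ΔY = k(ΔG − c·ΔT) = (+$778.57 billion) / 0.27 ≈ +$2,884 billion.

+$2,884 billion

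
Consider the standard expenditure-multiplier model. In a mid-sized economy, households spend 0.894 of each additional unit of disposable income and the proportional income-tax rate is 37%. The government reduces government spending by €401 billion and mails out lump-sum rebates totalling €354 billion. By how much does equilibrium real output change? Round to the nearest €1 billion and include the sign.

−€194 billion

Expenditure multiplier = 1/(1 − c(1−t)) = 1/(1 − 0.894×0.63) = 1/0.43678 ≈ 2.289.
ΔG contributes k·ΔG = (−€401 billion) / 0.43678 ≈ −€918.1 billion.
ΔT of −€354 billion changes first-round spending by −c·ΔT = +€316.476 billion, contributing k·(−c·ΔT) = (+€316.476 billion) / 0.43678 ≈ +€724.6 billion.
Net ΔY = k(ΔG − c·ΔT) = (−€84.524 billion) / 0.43678 ≈ −€194 billion.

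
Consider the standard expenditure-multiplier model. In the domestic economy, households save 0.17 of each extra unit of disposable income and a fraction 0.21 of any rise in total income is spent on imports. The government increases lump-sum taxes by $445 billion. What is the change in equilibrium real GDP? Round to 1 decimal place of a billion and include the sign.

MPC = 1 − MPS = 1 − 0.17 = 0.83.
A lump-sum tax change of +$445 billion shifts disposable income by −$445 billion; first-round consumption changes by −c × ΔT = −0.83 × (+$445 billion) = −$369.35 billion.
Expenditure multiplier = 1/(1 − c + m) = 1/(1 − 0.83 + 0.21) = 1/0.38 ≈ 2.632.
The tax multiplier is −c × k ≈ −2.184, so ΔY = k × (−c·ΔT) = (−$369.35 billion) / 0.38 ≈ −$972 billion.

−$972.0 billion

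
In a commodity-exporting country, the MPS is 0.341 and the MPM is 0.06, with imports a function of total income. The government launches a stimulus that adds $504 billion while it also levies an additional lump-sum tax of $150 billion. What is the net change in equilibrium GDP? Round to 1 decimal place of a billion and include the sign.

MPC = 1 − MPS = 1 − 0.341 = 0.659.
Expenditure multiplier = 1/(1 − c + m) = 1/(1 − 0.659 + 0.06) = 1/0.401 ≈ 2.494.
ΔG contributes k·ΔG = (+$504 billion) / 0.401 ≈ +$1,256.9 billion.
ΔT of +$150 billion changes first-round spending by −c·ΔT = −$98.85 billion, contributing k·(−c·ΔT) = (−$98.85 billion) / 0.401 ≈ −$246.5 billion.
Net ΔY = k(ΔG − c·ΔT) = (+$405.15 billion) / 0.401 ≈ +$1,010.3 billion.

+$1,010.3 billion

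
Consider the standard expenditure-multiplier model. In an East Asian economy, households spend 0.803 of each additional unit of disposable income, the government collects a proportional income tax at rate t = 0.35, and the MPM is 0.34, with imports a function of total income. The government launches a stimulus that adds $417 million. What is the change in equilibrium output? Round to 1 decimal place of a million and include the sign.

Spending multiplier = 1/(1 − c(1−t) + m) = 1/(1 − 0.803×0.65 + 0.34) = 1/0.81805 ≈ 1.222.
ΔY = k × ΔG = (+$417 million) / 0.81805 ≈ +$509.7 million.

+$509.7 million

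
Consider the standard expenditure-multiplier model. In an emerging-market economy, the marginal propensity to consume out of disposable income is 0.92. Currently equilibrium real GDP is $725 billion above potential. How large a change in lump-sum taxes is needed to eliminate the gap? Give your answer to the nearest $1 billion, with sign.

+$63 billion

Spending multiplier = 1/(1 − MPC) = 1/(1 − 0.92) = 1/0.08 = 12.5.
Tax multiplier = −c·k = −0.92/0.08 = −11.5. Need ΔY = −$725 billion, so ΔT = ΔY/(−c·k) = −(−$725 billion) × 0.08 / 0.92 ≈ +$63 billion.
The government should raise lump-sum taxes by $63 billion.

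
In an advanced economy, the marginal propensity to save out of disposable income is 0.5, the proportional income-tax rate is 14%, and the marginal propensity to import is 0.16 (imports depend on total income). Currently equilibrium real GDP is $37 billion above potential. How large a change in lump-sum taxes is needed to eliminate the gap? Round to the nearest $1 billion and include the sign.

+$54 billion

MPC = 1 − MPS = 1 − 0.5 = 0.5.
Spending multiplier = 1/(1 − c(1−t) + m) = 1/(1 − 0.5×0.86 + 0.16) = 1/0.73 ≈ 1.37.
Tax multiplier = −c·k = −0.5/0.73 ≈ −0.685. Need ΔY = −$37 billion, so ΔT = ΔY/(−c·k) = −(−$37 billion) × 0.73 / 0.5 ≈ +$54 billion.
The government should raise lump-sum taxes by $54 billion.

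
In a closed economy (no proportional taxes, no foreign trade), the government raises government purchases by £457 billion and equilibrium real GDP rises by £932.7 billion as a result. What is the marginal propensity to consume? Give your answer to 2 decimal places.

0.51

Implied spending multiplier k = ΔY/ΔG = 932.7/457 ≈ 2.0409.
Since k = 1/(1 − MPC), MPC = 1 − 1/k = 1 − ΔG/ΔY = 1 − 457/932.7 ≈ 0.51.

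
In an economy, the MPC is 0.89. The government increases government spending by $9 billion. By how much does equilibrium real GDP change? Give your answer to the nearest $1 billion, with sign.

Government-spending multiplier = 1/(1 − MPC) = 1/(1 − 0.89) = 1/0.11 ≈ 9.091.
ΔY = k × ΔG = (+$9 billion) / 0.11 ≈ +$82 billion.

+$82 billion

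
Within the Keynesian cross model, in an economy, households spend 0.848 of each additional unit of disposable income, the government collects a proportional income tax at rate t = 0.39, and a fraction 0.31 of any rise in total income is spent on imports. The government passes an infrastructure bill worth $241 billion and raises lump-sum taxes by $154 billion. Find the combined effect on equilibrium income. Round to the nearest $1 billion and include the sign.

Expenditure multiplier = 1/(1 − c(1−t) + m) = 1/(1 − 0.848×0.61 + 0.31) = 1/0.79272 ≈ 1.261.
ΔG contributes k·ΔG = (+$241 billion) / 0.79272 ≈ +$304 billion.
ΔT of +$154 billion changes first-round spending by −c·ΔT = −$130.592 billion, contributing k·(−c·ΔT) = (−$130.592 billion) / 0.79272 ≈ −$164.7 billion.
Net ΔY = k(ΔG − c·ΔT) = (+$110.408 billion) / 0.79272 ≈ +$139 billion.

+$139 billion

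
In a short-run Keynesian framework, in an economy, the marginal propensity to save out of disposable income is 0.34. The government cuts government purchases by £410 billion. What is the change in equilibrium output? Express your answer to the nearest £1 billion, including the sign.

MPC = 1 − MPS = 1 − 0.34 = 0.66.
Expenditure multiplier = 1/(1 − MPC) = 1/(1 − 0.66) = 1/0.34 ≈ 2.941.
ΔY = k × ΔG = (−£410 billion) / 0.34 ≈ −£1,206 billion.

−£1,206 billion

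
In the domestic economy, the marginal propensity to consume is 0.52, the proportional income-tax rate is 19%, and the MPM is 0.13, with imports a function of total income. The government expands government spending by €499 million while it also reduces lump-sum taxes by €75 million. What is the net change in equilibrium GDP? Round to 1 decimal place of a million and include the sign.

+€759.0 million

Expenditure multiplier = 1/(1 − c(1−t) + m) = 1/(1 − 0.52×0.81 + 0.13) = 1/0.7088 ≈ 1.411.
ΔG contributes k·ΔG = (+€499 million) / 0.7088 ≈ +€704 million.
ΔT of −€75 million changes first-round spending by −c·ΔT = +€39 million, contributing k·(−c·ΔT) = (+€39 million) / 0.7088 ≈ +€55 million.
Net ΔY = k(ΔG − c·ΔT) = (+€538 million) / 0.7088 ≈ +€759 million.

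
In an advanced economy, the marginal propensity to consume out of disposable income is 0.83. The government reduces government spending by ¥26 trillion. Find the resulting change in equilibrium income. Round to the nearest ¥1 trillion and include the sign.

−¥153 trillion

Spending multiplier = 1/(1 − MPC) = 1/(1 − 0.83) = 1/0.17 ≈ 5.882.
ΔY = k × ΔG = (−¥26 trillion) / 0.17 ≈ −¥153 trillion.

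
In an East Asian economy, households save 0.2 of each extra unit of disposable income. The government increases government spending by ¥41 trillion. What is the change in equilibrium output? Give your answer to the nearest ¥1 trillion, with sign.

+¥205 trillion

MPC = 1 − MPS = 1 − 0.2 = 0.8.
Government-spending multiplier = 1/(1 − MPC) = 1/(1 − 0.8) = 1/0.2 = 5.
ΔY = k × ΔG = (+¥41 trillion) / 0.2 = +¥205 trillion.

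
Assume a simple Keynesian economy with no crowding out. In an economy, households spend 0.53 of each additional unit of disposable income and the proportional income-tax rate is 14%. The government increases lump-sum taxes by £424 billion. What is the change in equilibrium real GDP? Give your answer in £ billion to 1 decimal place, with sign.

A lump-sum tax change of +£424 billion shifts disposable income by −£424 billion; first-round consumption changes by −c × ΔT = −0.53 × (+£424 billion) = −£224.72 billion.
Expenditure multiplier = 1/(1 − c(1−t)) = 1/(1 − 0.53×0.86) = 1/0.5442 ≈ 1.838.
The tax multiplier is −c × k ≈ −0.974, so ΔY = k × (−c·ΔT) = (−£224.72 billion) / 0.5442 ≈ −£412.9 billion.

−£412.9 billion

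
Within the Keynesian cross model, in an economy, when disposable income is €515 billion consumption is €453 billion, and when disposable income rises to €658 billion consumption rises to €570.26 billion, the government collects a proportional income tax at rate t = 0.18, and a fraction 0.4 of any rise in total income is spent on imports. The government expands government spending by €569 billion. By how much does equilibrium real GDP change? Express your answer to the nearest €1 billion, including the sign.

+€782 billion

MPC = ΔC/ΔYd = (570.26 − 453)/(658 − 515) = 117.26/143 = 0.82.
Government-spending multiplier = 1/(1 − c(1−t) + m) = 1/(1 − 0.82×0.82 + 0.4) = 1/0.7276 ≈ 1.374.
ΔY = k × ΔG = (+€569 billion) / 0.7276 ≈ +€782 billion.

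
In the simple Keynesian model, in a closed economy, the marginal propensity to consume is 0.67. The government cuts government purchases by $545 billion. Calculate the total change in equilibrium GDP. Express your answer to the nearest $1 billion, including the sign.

Expenditure multiplier = 1/(1 − MPC) = 1/(1 − 0.67) = 1/0.33 ≈ 3.03.
ΔY = k × ΔG = (−$545 billion) / 0.33 ≈ −$1,652 billion.

−$1,652 billion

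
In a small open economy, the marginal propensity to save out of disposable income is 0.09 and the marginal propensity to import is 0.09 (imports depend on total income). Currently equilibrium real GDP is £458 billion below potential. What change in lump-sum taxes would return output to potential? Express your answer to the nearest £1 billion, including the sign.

−£91 billion

MPC = 1 − MPS = 1 − 0.09 = 0.91.
Spending multiplier = 1/(1 − c + m) = 1/(1 − 0.91 + 0.09) = 1/0.18 ≈ 5.556.
Tax multiplier = −c·k = −0.91/0.18 ≈ −5.056. Need ΔY = +£458 billion, so ΔT = ΔY/(−c·k) = −(+£458 billion) × 0.18 / 0.91 ≈ −£91 billion.
The government should cut lump-sum taxes by £91 billion.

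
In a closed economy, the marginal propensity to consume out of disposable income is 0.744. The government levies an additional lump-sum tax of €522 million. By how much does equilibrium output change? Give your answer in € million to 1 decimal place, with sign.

−€1,517.1 million

A lump-sum tax change of +€522 million shifts disposable income by −€522 million; first-round consumption changes by −c × ΔT = −0.744 × (+€522 million) = −€388.368 million.
Expenditure multiplier = 1/(1 − MPC) = 1/(1 − 0.744) = 1/0.256 ≈ 3.906.
The tax multiplier is −c × k ≈ −2.906, so ΔY = k × (−c·ΔT) = (−€388.368 million) / 0.256 ≈ −€1,517.1 million.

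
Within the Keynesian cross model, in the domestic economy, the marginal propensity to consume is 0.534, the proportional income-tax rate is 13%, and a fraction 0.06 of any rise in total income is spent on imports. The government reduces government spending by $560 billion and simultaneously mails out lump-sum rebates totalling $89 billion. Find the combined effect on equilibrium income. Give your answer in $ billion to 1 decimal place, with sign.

−$860.7 billion

Expenditure multiplier = 1/(1 − c(1−t) + m) = 1/(1 − 0.534×0.87 + 0.06) = 1/0.59542 ≈ 1.679.
ΔG contributes k·ΔG = (−$560 billion) / 0.59542 ≈ −$940.5 billion.
ΔT of −$89 billion changes first-round spending by −c·ΔT = +$47.526 billion, contributing k·(−c·ΔT) = (+$47.526 billion) / 0.59542 ≈ +$79.8 billion.
Net ΔY = k(ΔG − c·ΔT) = (−$512.474 billion) / 0.59542 ≈ −$860.7 billion.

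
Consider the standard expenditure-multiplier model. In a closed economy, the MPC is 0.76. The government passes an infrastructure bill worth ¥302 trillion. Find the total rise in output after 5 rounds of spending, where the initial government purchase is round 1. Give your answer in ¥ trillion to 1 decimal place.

¥939.3 trillion

Round 1 adds ΔG = ¥302 trillion; each later round is MPC = 0.76 times the previous.
After 5 rounds: 302 + 229.52 + 174.4352 + 132.570752 + 100.75377152 = ΔG·(1 − c^5)/(1 − c) = 302 × (1 − 0.2535525376)/0.24 ≈ ¥939.3 trillion.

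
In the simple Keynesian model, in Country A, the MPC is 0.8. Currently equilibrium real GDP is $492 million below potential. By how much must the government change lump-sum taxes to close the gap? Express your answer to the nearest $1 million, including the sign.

−$123 million

Spending multiplier = 1/(1 − MPC) = 1/(1 − 0.8) = 1/0.2 = 5.
Tax multiplier = −c·k = −0.8/0.2 = −4. Need ΔY = +$492 million, so ΔT = ΔY/(−c·k) = −(+$492 million) × 0.2 / 0.8 = −$123 million.
The government should cut lump-sum taxes by $123 million.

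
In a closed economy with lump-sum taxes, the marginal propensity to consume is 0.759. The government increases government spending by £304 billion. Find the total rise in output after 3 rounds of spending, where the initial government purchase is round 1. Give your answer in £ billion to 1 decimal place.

Round 1 adds ΔG = £304 billion; each later round is MPC = 0.759 times the previous.
After 3 rounds: 304 + 230.736 + 175.128624 = ΔG·(1 − c^3)/(1 − c) = 304 × (1 − 0.437245479)/0.241 ≈ £709.9 billion.

£709.9 billion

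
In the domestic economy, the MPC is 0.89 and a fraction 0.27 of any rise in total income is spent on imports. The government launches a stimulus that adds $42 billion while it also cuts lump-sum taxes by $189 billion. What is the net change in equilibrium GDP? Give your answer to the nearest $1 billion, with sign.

Expenditure multiplier = 1/(1 − c + m) = 1/(1 − 0.89 + 0.27) = 1/0.38 ≈ 2.632.
ΔG contributes k·ΔG = (+$42 billion) / 0.38 ≈ +$110.5 billion.
ΔT of −$189 billion changes first-round spending by −c·ΔT = +$168.21 billion, contributing k·(−c·ΔT) = (+$168.21 billion) / 0.38 ≈ +$442.7 billion.
Net ΔY = k(ΔG − c·ΔT) = (+$210.21 billion) / 0.38 ≈ +$553 billion.

+$553 billion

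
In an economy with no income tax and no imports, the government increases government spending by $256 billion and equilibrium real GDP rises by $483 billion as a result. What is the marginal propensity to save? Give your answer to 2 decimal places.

0.53

Implied spending multiplier k = ΔY/ΔG = 483/256 ≈ 1.8867.
Since k = 1/(1 − MPC), MPC = 1 − 1/k = 1 − ΔG/ΔY = 1 − 256/483 ≈ 0.47.
MPS = 1 − MPC = 0.53.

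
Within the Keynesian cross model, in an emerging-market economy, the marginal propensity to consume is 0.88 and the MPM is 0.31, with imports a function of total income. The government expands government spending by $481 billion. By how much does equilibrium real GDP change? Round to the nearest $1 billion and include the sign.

+$1,119 billion

Government-spending multiplier = 1/(1 − c + m) = 1/(1 − 0.88 + 0.31) = 1/0.43 ≈ 2.326.
ΔY = k × ΔG = (+$481 billion) / 0.43 ≈ +$1,119 billion.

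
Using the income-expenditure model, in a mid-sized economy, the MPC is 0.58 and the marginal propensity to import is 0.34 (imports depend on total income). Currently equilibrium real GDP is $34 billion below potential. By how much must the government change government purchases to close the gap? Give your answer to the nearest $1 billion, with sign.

Spending multiplier = 1/(1 − c + m) = 1/(1 − 0.58 + 0.34) = 1/0.76 ≈ 1.316.
Need ΔY = +$34 billion, so ΔG = ΔY/k = (+$34 billion) × 0.76 ≈ +$26 billion.
The government should increase government purchases by $26 billion.

+$26 billion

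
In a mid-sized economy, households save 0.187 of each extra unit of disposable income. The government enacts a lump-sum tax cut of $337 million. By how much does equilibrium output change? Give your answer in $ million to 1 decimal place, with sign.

MPC = 1 − MPS = 1 − 0.187 = 0.813.
A lump-sum tax change of −$337 million shifts disposable income by +$337 million; first-round consumption changes by −c × ΔT = −0.813 × (−$337 million) = +$273.981 million.
Expenditure multiplier = 1/(1 − MPC) = 1/(1 − 0.813) = 1/0.187 ≈ 5.348.
The tax multiplier is −c × k ≈ −4.348, so ΔY = k × (−c·ΔT) = (+$273.981 million) / 0.187 ≈ +$1,465.1 million.

+$1,465.1 million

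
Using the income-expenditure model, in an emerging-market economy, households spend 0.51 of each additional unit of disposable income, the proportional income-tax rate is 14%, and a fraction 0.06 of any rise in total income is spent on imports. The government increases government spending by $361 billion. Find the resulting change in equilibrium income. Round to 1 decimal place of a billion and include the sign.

Spending multiplier = 1/(1 − c(1−t) + m) = 1/(1 − 0.51×0.86 + 0.06) = 1/0.6214 ≈ 1.609.
ΔY = k × ΔG = (+$361 billion) / 0.6214 ≈ +$580.9 billion.

+$580.9 billion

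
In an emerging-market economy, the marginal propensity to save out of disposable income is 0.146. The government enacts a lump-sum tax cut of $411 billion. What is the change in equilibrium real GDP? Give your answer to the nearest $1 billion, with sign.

MPC = 1 − MPS = 1 − 0.146 = 0.854.
A lump-sum tax change of −$411 billion shifts disposable income by +$411 billion; first-round consumption changes by −c × ΔT = −0.854 × (−$411 billion) = +$350.994 billion.
Expenditure multiplier = 1/(1 − MPC) = 1/(1 − 0.854) = 1/0.146 ≈ 6.849.
The tax multiplier is −c × k ≈ −5.849, so ΔY = k × (−c·ΔT) = (+$350.994 billion) / 0.146 ≈ +$2,404 billion.

+$2,404 billion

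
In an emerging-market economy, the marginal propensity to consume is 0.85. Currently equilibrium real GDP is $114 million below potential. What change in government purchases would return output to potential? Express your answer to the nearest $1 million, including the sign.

+$17 million

Spending multiplier = 1/(1 − MPC) = 1/(1 − 0.85) = 1/0.15 ≈ 6.667.
Need ΔY = +$114 million, so ΔG = ΔY/k = (+$114 million) × 0.15 ≈ +$17 million.
The government should increase government purchases by $17 million.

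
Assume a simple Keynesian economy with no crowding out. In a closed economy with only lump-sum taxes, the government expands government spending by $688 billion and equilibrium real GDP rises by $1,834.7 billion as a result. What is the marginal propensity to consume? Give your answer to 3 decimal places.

Implied spending multiplier k = ΔY/ΔG = 1,834.7/688 ≈ 2.6667.
Since k = 1/(1 − MPC), MPC = 1 − 1/k = 1 − ΔG/ΔY = 1 − 688/1,834.7 ≈ 0.625.

0.625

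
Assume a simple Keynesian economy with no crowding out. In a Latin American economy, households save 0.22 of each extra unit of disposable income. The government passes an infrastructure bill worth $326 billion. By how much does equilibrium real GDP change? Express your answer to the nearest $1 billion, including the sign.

MPC = 1 − MPS = 1 − 0.22 = 0.78.
Spending multiplier = 1/(1 − MPC) = 1/(1 − 0.78) = 1/0.22 ≈ 4.545.
ΔY = k × ΔG = (+$326 billion) / 0.22 ≈ +$1,482 billion.

+$1,482 billion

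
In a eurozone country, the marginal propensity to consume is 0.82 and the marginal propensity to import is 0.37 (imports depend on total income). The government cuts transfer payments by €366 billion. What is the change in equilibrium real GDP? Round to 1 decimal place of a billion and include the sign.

The transfer change shifts disposable income by −€366 billion, so first-round consumption changes by c·ΔTR = 0.82 × (−€366 billion) = −€300.12 billion.
Expenditure multiplier = 1/(1 − c + m) = 1/(1 − 0.82 + 0.37) = 1/0.55 ≈ 1.818.
The transfer multiplier is c × k ≈ 1.491, so ΔY = k × (c·ΔTR) = (−€300.12 billion) / 0.55 ≈ −€545.7 billion.

−€545.7 billion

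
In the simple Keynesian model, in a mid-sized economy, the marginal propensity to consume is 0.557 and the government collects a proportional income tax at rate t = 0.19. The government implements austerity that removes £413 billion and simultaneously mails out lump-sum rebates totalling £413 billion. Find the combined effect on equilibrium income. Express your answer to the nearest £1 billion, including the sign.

−£333 billion

Expenditure multiplier = 1/(1 − c(1−t)) = 1/(1 − 0.557×0.81) = 1/0.54883 ≈ 1.822.
ΔG contributes k·ΔG = (−£413 billion) / 0.54883 ≈ −£752.5 billion.
ΔT of −£413 billion changes first-round spending by −c·ΔT = +£230.041 billion, contributing k·(−c·ΔT) = (+£230.041 billion) / 0.54883 ≈ +£419.1 billion.
Net ΔY = k(ΔG − c·ΔT) = (−£182.959 billion) / 0.54883 ≈ −£333 billion.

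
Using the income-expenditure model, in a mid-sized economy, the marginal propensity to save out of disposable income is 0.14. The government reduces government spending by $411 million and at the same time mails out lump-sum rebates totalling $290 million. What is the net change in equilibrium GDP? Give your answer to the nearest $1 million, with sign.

−$1,154 million

MPC = 1 − MPS = 1 − 0.14 = 0.86.
Expenditure multiplier = 1/(1 − MPC) = 1/(1 − 0.86) = 1/0.14 ≈ 7.143.
ΔG contributes k·ΔG = (−$411 million) / 0.14 ≈ −$2,935.7 million.
ΔT of −$290 million changes first-round spending by −c·ΔT = +$249.4 million, contributing k·(−c·ΔT) = (+$249.4 million) / 0.14 ≈ +$1,781.4 million.
Net ΔY = k(ΔG − c·ΔT) = (−$161.6 million) / 0.14 ≈ −$1,154 million.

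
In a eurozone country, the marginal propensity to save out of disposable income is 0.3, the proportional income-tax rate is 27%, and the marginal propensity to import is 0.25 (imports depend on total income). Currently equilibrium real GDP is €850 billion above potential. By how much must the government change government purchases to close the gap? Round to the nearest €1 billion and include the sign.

−€628 billion

MPC = 1 − MPS = 1 − 0.3 = 0.7.
Spending multiplier = 1/(1 − c(1−t) + m) = 1/(1 − 0.7×0.73 + 0.25) = 1/0.739 ≈ 1.353.
Need ΔY = −€850 billion, so ΔG = ΔY/k = (−€850 billion) × 0.739 ≈ −€628 billion.
The government should cut government purchases by €628 billion.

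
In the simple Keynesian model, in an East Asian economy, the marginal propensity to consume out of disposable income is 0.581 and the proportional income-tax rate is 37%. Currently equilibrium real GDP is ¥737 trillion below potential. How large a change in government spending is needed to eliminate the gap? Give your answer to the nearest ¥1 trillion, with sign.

Spending multiplier = 1/(1 − c(1−t)) = 1/(1 − 0.581×0.63) = 1/0.63397 ≈ 1.577.
Need ΔY = +¥737 trillion, so ΔG = ΔY/k = (+¥737 trillion) × 0.63397 ≈ +¥467 trillion.
The government should increase government spending by ¥467 trillion.

+¥467 trillion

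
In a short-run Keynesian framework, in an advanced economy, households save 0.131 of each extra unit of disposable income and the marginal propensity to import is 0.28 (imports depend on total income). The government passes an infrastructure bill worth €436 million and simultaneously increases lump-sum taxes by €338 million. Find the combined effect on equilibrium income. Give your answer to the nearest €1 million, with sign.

MPC = 1 − MPS = 1 − 0.131 = 0.869.
Expenditure multiplier = 1/(1 − c + m) = 1/(1 − 0.869 + 0.28) = 1/0.411 ≈ 2.433.
ΔG contributes k·ΔG = (+€436 million) / 0.411 ≈ +€1,060.8 million.
ΔT of +€338 million changes first-round spending by −c·ΔT = −€293.722 million, contributing k·(−c·ΔT) = (−€293.722 million) / 0.411 ≈ −€714.7 million.
Net ΔY = k(ΔG − c·ΔT) = (+€142.278 million) / 0.411 ≈ +€346 million.

+€346 million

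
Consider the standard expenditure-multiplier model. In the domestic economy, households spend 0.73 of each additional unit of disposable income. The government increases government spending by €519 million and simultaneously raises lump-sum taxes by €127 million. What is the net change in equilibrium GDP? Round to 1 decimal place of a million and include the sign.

+€1,578.9 million

Expenditure multiplier = 1/(1 − MPC) = 1/(1 − 0.73) = 1/0.27 ≈ 3.704.
ΔG contributes k·ΔG = (+€519 million) / 0.27 ≈ +€1,922.2 million.
ΔT of +€127 million changes first-round spending by −c·ΔT = −€92.71 million, contributing k·(−c·ΔT) = (−€92.71 million) / 0.27 ≈ −€343.4 million.
Net ΔY = k(ΔG − c·ΔT) = (+€426.29 million) / 0.27 ≈ +€1,578.9 million.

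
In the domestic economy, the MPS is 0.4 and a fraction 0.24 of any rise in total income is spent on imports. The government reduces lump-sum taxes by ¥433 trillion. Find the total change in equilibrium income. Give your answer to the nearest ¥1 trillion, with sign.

MPC = 1 − MPS = 1 − 0.4 = 0.6.
A lump-sum tax change of −¥433 trillion shifts disposable income by +¥433 trillion; first-round consumption changes by −c × ΔT = −0.6 × (−¥433 trillion) = +¥259.8 trillion.
Expenditure multiplier = 1/(1 − c + m) = 1/(1 − 0.6 + 0.24) = 1/0.64 ≈ 1.563.
The tax multiplier is −c × k ≈ −0.938, so ΔY = k × (−c·ΔT) = (+¥259.8 trillion) / 0.64 ≈ +¥406 trillion.

+¥406 trillion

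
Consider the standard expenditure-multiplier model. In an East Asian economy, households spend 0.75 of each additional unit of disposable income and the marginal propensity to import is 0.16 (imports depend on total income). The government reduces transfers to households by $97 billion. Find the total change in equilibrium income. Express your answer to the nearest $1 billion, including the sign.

The transfer change shifts disposable income by −$97 billion, so first-round consumption changes by c·ΔTR = 0.75 × (−$97 billion) = −$72.75 billion.
Expenditure multiplier = 1/(1 − c + m) = 1/(1 − 0.75 + 0.16) = 1/0.41 ≈ 2.439.
The transfer multiplier is c × k ≈ 1.829, so ΔY = k × (c·ΔTR) = (−$72.75 billion) / 0.41 ≈ −$177 billion.

−$177 billion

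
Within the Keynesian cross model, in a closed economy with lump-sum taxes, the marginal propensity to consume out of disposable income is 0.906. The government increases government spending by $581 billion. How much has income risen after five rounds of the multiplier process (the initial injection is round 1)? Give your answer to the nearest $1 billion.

Round 1 adds ΔG = $581 billion; each later round is MPC = 0.906 times the previous.
After 5 rounds: 581 + 526.386 + 476.905716 + 432.076578696 + 391.461380298576 = ΔG·(1 − c^5)/(1 − c) = 581 × (1 − 0.610437195439776)/0.094 ≈ $2,408 billion.

$2,408 billion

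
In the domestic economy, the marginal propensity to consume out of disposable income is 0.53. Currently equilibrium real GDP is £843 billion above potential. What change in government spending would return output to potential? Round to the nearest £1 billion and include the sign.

−£396 billion

Spending multiplier = 1/(1 − MPC) = 1/(1 − 0.53) = 1/0.47 ≈ 2.128.
Need ΔY = −£843 billion, so ΔG = ΔY/k = (−£843 billion) × 0.47 ≈ −£396 billion.
The government should cut government spending by £396 billion.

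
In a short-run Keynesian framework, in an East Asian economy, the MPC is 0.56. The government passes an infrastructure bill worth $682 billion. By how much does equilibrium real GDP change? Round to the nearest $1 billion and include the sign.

Government-spending multiplier = 1/(1 − MPC) = 1/(1 − 0.56) = 1/0.44 ≈ 2.273.
ΔY = k × ΔG = (+$682 billion) / 0.44 = +$1,550 billion.

+$1,550 billion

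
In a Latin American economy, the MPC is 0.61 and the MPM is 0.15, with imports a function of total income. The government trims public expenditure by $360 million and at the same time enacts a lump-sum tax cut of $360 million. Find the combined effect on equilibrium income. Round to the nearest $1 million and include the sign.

−$260 million

Expenditure multiplier = 1/(1 − c + m) = 1/(1 − 0.61 + 0.15) = 1/0.54 ≈ 1.852.
ΔG contributes k·ΔG = (−$360 million) / 0.54 ≈ −$666.7 million.
ΔT of −$360 million changes first-round spending by −c·ΔT = +$219.6 million, contributing k·(−c·ΔT) = (+$219.6 million) / 0.54 ≈ +$406.7 million.
Net ΔY = k(ΔG − c·ΔT) = (−$140.4 million) / 0.54 = −$260 million.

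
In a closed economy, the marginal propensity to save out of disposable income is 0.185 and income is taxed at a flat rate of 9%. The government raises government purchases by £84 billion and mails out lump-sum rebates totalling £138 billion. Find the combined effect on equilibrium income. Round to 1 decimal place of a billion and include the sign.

MPC = 1 − MPS = 1 − 0.185 = 0.815.
Expenditure multiplier = 1/(1 − c(1−t)) = 1/(1 − 0.815×0.91) = 1/0.25835 ≈ 3.871.
ΔG contributes k·ΔG = (+£84 billion) / 0.25835 ≈ +£325.1 billion.
ΔT of −£138 billion changes first-round spending by −c·ΔT = +£112.47 billion, contributing k·(−c·ΔT) = (+£112.47 billion) / 0.25835 ≈ +£435.3 billion.
Net ΔY = k(ΔG − c·ΔT) = (+£196.47 billion) / 0.25835 ≈ +£760.5 billion.

+£760.5 billion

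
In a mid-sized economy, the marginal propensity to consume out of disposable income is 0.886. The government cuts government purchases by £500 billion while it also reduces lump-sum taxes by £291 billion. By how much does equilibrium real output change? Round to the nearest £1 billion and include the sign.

Expenditure multiplier = 1/(1 − MPC) = 1/(1 − 0.886) = 1/0.114 ≈ 8.772.
ΔG contributes k·ΔG = (−£500 billion) / 0.114 ≈ −£4,386 billion.
ΔT of −£291 billion changes first-round spending by −c·ΔT = +£257.826 billion, contributing k·(−c·ΔT) = (+£257.826 billion) / 0.114 ≈ +£2,261.6 billion.
Net ΔY = k(ΔG − c·ΔT) = (−£242.174 billion) / 0.114 ≈ −£2,124 billion.

−£2,124 billion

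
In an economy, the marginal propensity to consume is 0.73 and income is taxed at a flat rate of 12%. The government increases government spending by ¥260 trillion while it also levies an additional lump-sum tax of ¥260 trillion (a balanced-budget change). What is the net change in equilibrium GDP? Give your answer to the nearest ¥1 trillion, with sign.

Expenditure multiplier = 1/(1 − c(1−t)) = 1/(1 − 0.73×0.88) = 1/0.3576 ≈ 2.796.
ΔG contributes k·ΔG = (+¥260 trillion) / 0.3576 ≈ +¥727.1 trillion.
ΔT of +¥260 trillion changes first-round spending by −c·ΔT = −¥189.8 trillion, contributing k·(−c·ΔT) = (−¥189.8 trillion) / 0.3576 ≈ −¥530.8 trillion.
Net ΔY = k(ΔG − c·ΔT) = (+¥70.2 trillion) / 0.3576 ≈ +¥196 trillion.

+¥196 trillion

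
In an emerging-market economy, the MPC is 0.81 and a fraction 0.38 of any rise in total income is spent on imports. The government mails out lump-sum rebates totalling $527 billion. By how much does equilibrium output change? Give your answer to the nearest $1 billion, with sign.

A lump-sum tax change of −$527 billion shifts disposable income by +$527 billion; first-round consumption changes by −c × ΔT = −0.81 × (−$527 billion) = +$426.87 billion.
Expenditure multiplier = 1/(1 − c + m) = 1/(1 − 0.81 + 0.38) = 1/0.57 ≈ 1.754.
The tax multiplier is −c × k ≈ −1.421, so ΔY = k × (−c·ΔT) = (+$426.87 billion) / 0.57 ≈ +$749 billion.

+$749 billion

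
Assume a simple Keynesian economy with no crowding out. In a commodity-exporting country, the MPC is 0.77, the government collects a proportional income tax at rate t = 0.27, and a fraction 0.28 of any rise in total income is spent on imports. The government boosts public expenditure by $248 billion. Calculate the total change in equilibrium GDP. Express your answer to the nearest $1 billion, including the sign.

+$345 billion

Government-spending multiplier = 1/(1 − c(1−t) + m) = 1/(1 − 0.77×0.73 + 0.28) = 1/0.7179 ≈ 1.393.
ΔY = k × ΔG = (+$248 billion) / 0.7179 ≈ +$345 billion.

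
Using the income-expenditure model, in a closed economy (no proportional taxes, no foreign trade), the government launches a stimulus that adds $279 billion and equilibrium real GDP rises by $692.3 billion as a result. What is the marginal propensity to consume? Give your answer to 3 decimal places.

Implied spending multiplier k = ΔY/ΔG = 692.3/279 ≈ 2.4814.
Since k = 1/(1 − MPC), MPC = 1 − 1/k = 1 − ΔG/ΔY = 1 − 279/692.3 ≈ 0.597.

0.597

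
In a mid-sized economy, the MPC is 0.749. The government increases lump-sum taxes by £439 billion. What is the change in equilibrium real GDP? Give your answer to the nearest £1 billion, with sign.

A lump-sum tax change of +£439 billion shifts disposable income by −£439 billion; first-round consumption changes by −c × ΔT = −0.749 × (+£439 billion) = −£328.811 billion.
Expenditure multiplier = 1/(1 − MPC) = 1/(1 − 0.749) = 1/0.251 ≈ 3.984.
The tax multiplier is −c × k ≈ −2.984, so ΔY = k × (−c·ΔT) = (−£328.811 billion) / 0.251 ≈ −£1,310 billion.

−£1,310 billion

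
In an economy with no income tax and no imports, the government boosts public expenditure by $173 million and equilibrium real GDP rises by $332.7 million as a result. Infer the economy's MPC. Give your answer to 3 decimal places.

0.480

Implied spending multiplier k = ΔY/ΔG = 332.7/173 ≈ 1.9231.
Since k = 1/(1 − MPC), MPC = 1 − 1/k = 1 − ΔG/ΔY = 1 − 173/332.7 ≈ 0.480.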